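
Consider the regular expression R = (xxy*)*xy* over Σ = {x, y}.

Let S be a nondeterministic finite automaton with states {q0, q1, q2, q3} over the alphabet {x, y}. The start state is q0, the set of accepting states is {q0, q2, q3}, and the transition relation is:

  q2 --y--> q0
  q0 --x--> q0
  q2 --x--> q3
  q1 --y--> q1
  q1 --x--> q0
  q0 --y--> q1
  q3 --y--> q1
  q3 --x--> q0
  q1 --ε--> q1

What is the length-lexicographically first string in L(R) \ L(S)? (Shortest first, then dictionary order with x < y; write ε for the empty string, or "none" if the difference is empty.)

The string xy is accepted by R but not by S.
No shorter string lies in the difference, and xy is the lexicographically first length-2 string in L(R) \ L(S).

xy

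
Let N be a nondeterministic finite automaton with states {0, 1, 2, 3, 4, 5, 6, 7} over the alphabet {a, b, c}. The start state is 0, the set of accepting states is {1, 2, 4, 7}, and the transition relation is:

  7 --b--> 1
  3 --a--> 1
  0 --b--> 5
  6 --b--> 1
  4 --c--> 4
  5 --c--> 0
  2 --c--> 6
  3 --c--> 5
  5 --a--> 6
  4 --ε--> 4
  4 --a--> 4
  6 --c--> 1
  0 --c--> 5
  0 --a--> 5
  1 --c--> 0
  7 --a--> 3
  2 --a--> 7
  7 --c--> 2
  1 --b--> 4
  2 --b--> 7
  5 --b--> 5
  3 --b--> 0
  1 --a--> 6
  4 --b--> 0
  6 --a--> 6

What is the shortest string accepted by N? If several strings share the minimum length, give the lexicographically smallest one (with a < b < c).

aab

A breadth-first search from 0 reaches an accepting state first via the path 0 → 5 → 6 → 1 on input aab.
No string of length < 3 is accepted (BFS exhausts all shorter strings without reaching an accepting state), and aab is the lexicographically least accepting string of length 3.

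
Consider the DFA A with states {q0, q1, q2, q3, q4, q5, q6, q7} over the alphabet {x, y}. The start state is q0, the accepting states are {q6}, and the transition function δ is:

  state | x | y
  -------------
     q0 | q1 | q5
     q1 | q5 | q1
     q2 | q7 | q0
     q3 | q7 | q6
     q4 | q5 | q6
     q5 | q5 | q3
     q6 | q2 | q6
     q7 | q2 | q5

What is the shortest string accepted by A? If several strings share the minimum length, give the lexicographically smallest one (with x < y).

yyy

A breadth-first search from q0 reaches an accepting state first via the path q0 → q5 → q3 → q6 on input yyy.
No string of length < 3 is accepted (BFS exhausts all shorter strings without reaching an accepting state), and yyy is the lexicographically least accepting string of length 3.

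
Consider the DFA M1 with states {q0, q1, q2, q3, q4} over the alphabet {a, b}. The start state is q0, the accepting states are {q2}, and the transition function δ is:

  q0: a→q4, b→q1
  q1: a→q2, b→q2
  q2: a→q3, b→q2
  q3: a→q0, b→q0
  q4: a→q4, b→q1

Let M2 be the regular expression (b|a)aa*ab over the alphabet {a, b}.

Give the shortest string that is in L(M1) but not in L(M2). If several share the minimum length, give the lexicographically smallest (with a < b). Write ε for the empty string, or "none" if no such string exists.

ba

The string ba is accepted by M1 but not by M2.
No shorter string lies in the difference, and ba is the lexicographically first length-2 string in L(M1) \ L(M2).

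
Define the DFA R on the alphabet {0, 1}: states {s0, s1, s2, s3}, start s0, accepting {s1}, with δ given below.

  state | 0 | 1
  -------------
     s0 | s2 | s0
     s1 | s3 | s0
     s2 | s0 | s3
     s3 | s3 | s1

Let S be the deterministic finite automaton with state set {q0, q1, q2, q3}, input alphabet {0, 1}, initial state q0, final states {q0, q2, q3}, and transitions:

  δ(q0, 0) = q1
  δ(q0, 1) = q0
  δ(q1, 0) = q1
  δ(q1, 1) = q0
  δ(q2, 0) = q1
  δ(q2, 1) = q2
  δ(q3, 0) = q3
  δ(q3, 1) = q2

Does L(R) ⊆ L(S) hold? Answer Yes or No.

Exploring the product automaton R × S from the start pair (s0, q0), following both machines on each input symbol, reaches 6 state pairs: (s0, q0), (s2, q1), (s0, q1), (s3, q0), (s3, q1), (s1, q0).
R accepts in {s1} and S accepts in {q0, q2, q3}. The reachable pairs whose R-component is accepting are (s1, q0); in each of them the S-component is accepting too, so the product for L(R) \ L(S) (R-component accepting, S-component rejecting) has no reachable accepting pair and the difference is empty.
Hence every string in L(R) is also in L(S).

Yes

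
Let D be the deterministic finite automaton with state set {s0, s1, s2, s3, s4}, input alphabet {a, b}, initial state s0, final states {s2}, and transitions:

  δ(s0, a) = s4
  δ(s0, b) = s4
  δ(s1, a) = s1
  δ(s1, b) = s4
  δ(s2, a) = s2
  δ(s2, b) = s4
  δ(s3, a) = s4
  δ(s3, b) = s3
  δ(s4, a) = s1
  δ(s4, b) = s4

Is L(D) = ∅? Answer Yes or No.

The states reachable from the start state are {s0, s1, s4}.
None of the accepting states {s2} is reachable, so no string is accepted and L(D) = ∅.

Yes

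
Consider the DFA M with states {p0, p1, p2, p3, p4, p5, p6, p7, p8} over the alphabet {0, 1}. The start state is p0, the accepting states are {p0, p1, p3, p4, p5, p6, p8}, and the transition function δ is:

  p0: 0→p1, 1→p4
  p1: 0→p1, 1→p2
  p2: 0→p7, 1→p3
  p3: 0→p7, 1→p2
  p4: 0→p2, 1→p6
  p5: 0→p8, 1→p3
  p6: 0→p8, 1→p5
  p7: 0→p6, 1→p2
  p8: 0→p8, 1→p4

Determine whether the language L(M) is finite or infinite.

State p1 is reachable from the start and can reach an accepting state, and it lies on the cycle p1 → p1.
Traversing that cycle any number of times yields accepted strings of unbounded length, so the language is infinite.

infinite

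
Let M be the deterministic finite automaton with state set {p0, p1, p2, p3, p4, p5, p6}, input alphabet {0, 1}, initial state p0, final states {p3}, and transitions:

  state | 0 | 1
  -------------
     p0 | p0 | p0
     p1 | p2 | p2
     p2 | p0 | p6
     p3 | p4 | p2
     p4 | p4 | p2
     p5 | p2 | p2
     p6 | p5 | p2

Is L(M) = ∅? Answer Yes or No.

Yes

The states reachable from the start state are {p0}.
None of the accepting states {p3} is reachable, so no string is accepted and L(M) = ∅.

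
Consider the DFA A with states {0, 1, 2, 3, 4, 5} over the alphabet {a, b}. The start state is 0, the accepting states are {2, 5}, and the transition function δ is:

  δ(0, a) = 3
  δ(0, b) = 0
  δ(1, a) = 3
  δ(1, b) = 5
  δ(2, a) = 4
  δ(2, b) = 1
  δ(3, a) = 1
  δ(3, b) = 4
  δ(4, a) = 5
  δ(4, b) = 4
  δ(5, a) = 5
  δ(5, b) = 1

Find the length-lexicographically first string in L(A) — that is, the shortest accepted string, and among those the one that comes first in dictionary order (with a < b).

A breadth-first search from 0 reaches an accepting state first via the path 0 → 3 → 1 → 5 on input aab.
No string of length < 3 is accepted (BFS exhausts all shorter strings without reaching an accepting state), and aab is the lexicographically least accepting string of length 3.

aab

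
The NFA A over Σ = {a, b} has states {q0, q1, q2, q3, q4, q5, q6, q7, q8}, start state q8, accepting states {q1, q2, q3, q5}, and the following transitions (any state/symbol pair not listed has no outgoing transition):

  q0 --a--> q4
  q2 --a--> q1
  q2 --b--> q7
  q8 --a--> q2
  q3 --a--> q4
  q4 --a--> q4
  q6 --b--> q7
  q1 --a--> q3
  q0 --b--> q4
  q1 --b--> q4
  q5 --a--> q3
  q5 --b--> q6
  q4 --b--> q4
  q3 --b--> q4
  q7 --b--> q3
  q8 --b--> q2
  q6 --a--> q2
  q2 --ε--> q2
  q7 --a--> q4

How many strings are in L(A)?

8

The useful subgraph on states {q1, q2, q3, q7, q8} is acyclic, so L(A) is finite; the longest accepting path visits 4 useful states, giving maximum string length 3.
Counting accepting paths from q8 by length: 2 of length 1, 2 of length 2, 4 of length 3. Total 8.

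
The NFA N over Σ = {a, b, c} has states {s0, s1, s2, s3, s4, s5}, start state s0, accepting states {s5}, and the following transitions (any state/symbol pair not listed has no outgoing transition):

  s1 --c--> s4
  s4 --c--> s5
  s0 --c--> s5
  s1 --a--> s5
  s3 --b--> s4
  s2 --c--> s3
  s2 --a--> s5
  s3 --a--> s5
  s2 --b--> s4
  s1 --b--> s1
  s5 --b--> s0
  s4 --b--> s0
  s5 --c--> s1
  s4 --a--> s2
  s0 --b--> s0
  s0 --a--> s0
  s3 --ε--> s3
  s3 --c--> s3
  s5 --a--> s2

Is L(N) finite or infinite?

infinite

State s0 is reachable from the start and can reach an accepting state, and it lies on the cycle s0 → s0.
Traversing that cycle any number of times yields accepted strings of unbounded length, so the language is infinite.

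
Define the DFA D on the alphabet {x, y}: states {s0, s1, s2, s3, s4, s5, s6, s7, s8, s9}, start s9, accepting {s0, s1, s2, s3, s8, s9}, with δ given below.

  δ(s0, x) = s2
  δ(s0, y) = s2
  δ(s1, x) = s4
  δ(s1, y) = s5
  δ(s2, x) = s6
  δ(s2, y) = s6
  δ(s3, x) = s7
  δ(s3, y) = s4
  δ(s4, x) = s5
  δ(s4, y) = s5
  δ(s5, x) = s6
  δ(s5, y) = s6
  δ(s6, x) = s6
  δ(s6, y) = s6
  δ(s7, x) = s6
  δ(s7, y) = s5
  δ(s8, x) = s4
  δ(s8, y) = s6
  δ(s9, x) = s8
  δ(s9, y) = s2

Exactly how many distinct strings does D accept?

3

The useful subgraph on states {s2, s8, s9} is acyclic, so L(D) is finite; the longest accepting path visits 2 useful states, giving maximum string length 1.
Counting accepting paths from s9 by length: 1 of length 0, 2 of length 1. Total 3.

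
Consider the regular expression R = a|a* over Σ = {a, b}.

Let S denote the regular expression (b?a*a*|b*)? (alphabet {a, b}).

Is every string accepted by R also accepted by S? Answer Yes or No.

Yes

Converting the expression R to a DFA (subset construction, then merging equivalent states) gives the minimal DFA with states {r0, r1}, start state r0, accepting states {r0} and transitions r0: a→r0, b→r1; r1: a→r1, b→r1.
Converting the expression S to a DFA (subset construction, then merging equivalent states) gives the minimal DFA with states {s0, s1, s2, s3, s4}, start state s0, accepting states {s0, s1, s2, s4} and transitions s0: a→s1, b→s2; s1: a→s1, b→s3; s2: a→s1, b→s4; s3: a→s3, b→s3; s4: a→s3, b→s4.
Exploring the product automaton R × S from the start pair (r0, s0), following both machines on each input symbol, reaches 6 state pairs: (r0, s0), (r0, s1), (r1, s2), (r1, s3), (r1, s1), (r1, s4).
R accepts in {r0} and S accepts in {s0, s1, s2, s4}. The reachable pairs whose R-component is accepting are (r0, s0), (r0, s1); in each of them the S-component is accepting too, so the product for L(R) \ L(S) (R-component accepting, S-component rejecting) has no reachable accepting pair and the difference is empty.
Hence every string in L(R) is also in L(S).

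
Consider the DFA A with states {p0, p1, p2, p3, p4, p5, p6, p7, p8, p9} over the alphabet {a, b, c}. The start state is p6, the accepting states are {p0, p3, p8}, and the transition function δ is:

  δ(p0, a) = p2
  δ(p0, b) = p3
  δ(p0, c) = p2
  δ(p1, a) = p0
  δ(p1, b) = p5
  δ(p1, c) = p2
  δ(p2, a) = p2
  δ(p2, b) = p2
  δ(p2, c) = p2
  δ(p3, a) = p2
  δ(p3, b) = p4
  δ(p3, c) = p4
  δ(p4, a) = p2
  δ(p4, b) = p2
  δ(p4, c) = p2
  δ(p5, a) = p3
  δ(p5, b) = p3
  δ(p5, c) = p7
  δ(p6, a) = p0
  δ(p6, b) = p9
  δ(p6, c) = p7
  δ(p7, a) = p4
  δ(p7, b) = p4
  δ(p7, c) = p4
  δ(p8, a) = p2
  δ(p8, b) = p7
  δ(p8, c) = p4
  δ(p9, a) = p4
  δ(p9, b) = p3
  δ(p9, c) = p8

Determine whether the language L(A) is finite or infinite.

The useful states (reachable from p6 and able to reach an accepting state) are {p0, p3, p6, p8, p9}.
Restricted to these states the transition graph has no cycle, so every accepting path has bounded length and L is finite.

finite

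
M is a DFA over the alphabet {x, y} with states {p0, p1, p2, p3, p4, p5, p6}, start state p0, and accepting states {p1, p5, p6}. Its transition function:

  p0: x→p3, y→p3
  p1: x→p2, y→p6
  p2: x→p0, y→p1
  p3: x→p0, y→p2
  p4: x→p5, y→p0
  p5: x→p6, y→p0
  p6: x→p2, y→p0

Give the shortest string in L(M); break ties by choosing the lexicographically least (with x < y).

xyy

A breadth-first search from p0 reaches an accepting state first via the path p0 → p3 → p2 → p1 on input xyy.
No string of length < 3 is accepted (BFS exhausts all shorter strings without reaching an accepting state), and xyy is the lexicographically least accepting string of length 3.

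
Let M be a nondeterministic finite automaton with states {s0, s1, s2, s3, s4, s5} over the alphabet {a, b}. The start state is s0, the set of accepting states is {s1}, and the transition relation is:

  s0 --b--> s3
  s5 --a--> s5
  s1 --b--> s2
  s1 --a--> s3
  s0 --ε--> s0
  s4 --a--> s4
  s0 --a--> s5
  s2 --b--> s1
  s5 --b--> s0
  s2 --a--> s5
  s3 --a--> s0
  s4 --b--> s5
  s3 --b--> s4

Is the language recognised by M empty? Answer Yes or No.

The states reachable from the start state are {s0, s3, s4, s5}.
None of the accepting states {s1} is reachable, so no string is accepted and L(M) = ∅.

Yes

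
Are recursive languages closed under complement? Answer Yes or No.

Run the decider for L and flip its answer; since the decider halts on every input, this decides the complement.
So the recursive languages are closed under complement.

Yes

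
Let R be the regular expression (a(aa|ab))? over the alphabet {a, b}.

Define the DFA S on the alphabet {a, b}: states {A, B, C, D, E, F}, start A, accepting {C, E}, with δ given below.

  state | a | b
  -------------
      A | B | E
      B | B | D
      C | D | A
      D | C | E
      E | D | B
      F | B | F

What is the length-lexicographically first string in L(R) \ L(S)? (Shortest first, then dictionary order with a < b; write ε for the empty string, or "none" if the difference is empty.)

The empty string ε is accepted by R but not by S.
Since ε is the unique shortest string, it is the required witness.

ε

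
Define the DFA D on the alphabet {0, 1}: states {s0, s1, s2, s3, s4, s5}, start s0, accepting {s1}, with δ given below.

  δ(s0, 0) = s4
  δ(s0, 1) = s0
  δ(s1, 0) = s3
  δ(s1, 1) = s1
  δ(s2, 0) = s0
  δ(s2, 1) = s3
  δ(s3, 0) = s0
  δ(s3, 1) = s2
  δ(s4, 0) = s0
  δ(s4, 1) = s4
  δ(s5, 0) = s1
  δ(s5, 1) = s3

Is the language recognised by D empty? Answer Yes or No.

Yes

The states reachable from the start state are {s0, s4}.
None of the accepting states {s1} is reachable, so no string is accepted and L(D) = ∅.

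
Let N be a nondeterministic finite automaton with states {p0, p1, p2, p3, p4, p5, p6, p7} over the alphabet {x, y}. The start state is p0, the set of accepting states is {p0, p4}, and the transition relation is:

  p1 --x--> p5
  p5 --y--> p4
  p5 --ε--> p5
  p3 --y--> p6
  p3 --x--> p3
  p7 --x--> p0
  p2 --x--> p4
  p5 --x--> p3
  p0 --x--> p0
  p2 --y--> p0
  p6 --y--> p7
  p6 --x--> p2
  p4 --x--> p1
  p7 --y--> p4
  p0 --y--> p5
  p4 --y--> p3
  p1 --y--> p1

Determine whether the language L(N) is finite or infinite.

State p0 is reachable from the start and can reach an accepting state, and it lies on the cycle p0 → p0.
Traversing that cycle any number of times yields accepted strings of unbounded length, so the language is infinite.

infinite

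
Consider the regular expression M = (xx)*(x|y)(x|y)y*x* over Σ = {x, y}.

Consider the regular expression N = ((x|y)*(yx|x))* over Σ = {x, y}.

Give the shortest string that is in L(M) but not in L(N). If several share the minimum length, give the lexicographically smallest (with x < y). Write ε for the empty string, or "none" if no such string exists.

xy

The string xy is accepted by M but not by N.
No shorter string lies in the difference, and xy is the lexicographically first length-2 string in L(M) \ L(N).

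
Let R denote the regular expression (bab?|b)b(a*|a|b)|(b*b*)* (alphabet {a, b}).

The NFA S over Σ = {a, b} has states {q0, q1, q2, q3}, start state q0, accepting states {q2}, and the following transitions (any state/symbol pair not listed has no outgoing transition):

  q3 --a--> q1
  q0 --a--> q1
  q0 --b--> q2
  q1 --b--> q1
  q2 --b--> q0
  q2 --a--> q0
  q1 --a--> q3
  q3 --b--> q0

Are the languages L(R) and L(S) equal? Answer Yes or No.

No

The empty string ε is accepted by R but rejected by S.
So L(R) ≠ L(S).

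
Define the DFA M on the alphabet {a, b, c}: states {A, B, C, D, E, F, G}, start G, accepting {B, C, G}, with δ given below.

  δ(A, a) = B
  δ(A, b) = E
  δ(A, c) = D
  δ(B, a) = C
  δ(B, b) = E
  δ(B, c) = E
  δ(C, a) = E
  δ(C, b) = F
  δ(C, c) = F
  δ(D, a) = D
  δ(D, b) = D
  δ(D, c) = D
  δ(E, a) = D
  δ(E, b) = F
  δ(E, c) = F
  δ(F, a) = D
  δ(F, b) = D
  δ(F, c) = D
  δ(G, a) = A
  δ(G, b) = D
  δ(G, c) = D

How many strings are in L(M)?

3

The useful subgraph on states {A, B, C, G} is acyclic, so L(M) is finite; the longest accepting path visits 4 useful states, giving maximum string length 3.
Counting accepting paths from G by length: 1 of length 0, 1 of length 2, 1 of length 3. Total 3.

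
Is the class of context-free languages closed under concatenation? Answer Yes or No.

Take grammars for L₁ and L₂ with disjoint nonterminals and start symbols S₁, S₂; adding a new start symbol with S → S₁S₂ gives a context-free grammar for L₁L₂.
So the context-free languages are closed under concatenation.

Yes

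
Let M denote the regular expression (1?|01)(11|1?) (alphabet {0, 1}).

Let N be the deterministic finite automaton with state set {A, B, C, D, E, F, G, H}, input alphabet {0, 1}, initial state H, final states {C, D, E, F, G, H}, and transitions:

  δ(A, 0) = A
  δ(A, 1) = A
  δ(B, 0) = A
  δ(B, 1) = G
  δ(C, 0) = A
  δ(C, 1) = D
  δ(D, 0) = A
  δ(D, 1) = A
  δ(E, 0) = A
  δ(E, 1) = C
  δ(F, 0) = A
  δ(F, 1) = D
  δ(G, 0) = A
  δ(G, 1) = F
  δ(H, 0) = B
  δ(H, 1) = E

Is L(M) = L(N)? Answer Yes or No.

Yes

Converting the expression M to a DFA (subset construction, then merging equivalent states) gives the minimal DFA with states {m0, m1, m2, m3, m4, m5}, start state m0, accepting states {m0, m2, m4, m5} and transitions m0: 0→m1, 1→m2; m1: 0→m3, 1→m2; m2: 0→m3, 1→m4; m3: 0→m3, 1→m3; m4: 0→m3, 1→m5; m5: 0→m3, 1→m3.
Exploring the product automaton M × N from the start pair (m0, H), following both machines on each input symbol, reaches 8 state pairs: (m0, H), (m1, B), (m2, E), (m3, A), (m2, G), (m4, C), (m4, F), (m5, D).
M accepts in {m0, m2, m4, m5} and N accepts in {C, D, E, F, G, H}. In every reachable pair the two components are either both accepting — (m0, H), (m2, E), (m2, G), (m4, C), (m4, F), (m5, D) — or both non-accepting, so no string is accepted by exactly one of the machines: L(M) \ L(N) and L(N) \ L(M) are both empty.
Hence every string is accepted by M iff it is accepted by N, and the two languages coincide.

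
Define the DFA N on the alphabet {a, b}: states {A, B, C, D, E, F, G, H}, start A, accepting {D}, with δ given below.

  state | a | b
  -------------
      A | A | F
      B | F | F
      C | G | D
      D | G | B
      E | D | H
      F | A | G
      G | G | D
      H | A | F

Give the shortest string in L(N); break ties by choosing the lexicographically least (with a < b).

A breadth-first search from A reaches an accepting state first via the path A → F → G → D on input bbb.
No string of length < 3 is accepted (BFS exhausts all shorter strings without reaching an accepting state), and bbb is the lexicographically least accepting string of length 3.

bbb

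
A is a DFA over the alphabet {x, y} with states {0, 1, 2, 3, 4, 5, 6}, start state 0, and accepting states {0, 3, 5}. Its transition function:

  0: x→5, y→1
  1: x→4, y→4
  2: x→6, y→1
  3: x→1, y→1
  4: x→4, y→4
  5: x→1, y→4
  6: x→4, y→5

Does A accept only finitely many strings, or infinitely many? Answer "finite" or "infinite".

The useful states (reachable from 0 and able to reach an accepting state) are {0, 5}.
Restricted to these states the transition graph has no cycle, so every accepting path has bounded length and L is finite.

finite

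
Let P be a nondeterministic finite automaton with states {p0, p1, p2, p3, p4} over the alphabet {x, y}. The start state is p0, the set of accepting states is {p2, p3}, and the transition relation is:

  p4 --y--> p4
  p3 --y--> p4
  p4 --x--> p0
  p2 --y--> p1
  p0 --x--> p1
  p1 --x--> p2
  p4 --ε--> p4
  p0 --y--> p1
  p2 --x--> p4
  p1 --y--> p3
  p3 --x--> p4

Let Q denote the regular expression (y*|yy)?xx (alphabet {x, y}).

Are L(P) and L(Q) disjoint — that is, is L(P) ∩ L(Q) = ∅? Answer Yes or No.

The string xx is accepted by both P and Q.
Hence L(P) ∩ L(Q) ≠ ∅.

No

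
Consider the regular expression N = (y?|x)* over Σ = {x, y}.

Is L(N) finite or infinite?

The expression contains a Kleene star applied to a subexpression that matches at least one nonempty string, so it matches strings of unbounded length.
Hence L(N) is infinite.

infinite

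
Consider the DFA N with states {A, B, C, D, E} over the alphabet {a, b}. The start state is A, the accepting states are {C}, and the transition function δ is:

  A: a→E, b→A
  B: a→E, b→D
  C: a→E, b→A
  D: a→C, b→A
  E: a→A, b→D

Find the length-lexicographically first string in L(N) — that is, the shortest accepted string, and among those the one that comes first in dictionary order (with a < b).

A breadth-first search from A reaches an accepting state first via the path A → E → D → C on input aba.
No string of length < 3 is accepted (BFS exhausts all shorter strings without reaching an accepting state), and aba is the lexicographically least accepting string of length 3.

aba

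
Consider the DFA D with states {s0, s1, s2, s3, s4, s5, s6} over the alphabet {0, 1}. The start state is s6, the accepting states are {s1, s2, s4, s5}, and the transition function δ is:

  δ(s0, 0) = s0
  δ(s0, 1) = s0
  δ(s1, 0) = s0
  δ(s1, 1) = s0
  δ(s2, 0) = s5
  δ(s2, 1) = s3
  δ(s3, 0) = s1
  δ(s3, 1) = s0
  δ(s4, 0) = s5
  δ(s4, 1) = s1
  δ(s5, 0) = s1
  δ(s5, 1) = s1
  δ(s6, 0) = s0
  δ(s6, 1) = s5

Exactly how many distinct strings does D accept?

The useful subgraph on states {s1, s5, s6} is acyclic, so L(D) is finite; the longest accepting path visits 3 useful states, giving maximum string length 2.
Counting accepting paths from s6 by length: 1 of length 1, 2 of length 2. Total 3.

3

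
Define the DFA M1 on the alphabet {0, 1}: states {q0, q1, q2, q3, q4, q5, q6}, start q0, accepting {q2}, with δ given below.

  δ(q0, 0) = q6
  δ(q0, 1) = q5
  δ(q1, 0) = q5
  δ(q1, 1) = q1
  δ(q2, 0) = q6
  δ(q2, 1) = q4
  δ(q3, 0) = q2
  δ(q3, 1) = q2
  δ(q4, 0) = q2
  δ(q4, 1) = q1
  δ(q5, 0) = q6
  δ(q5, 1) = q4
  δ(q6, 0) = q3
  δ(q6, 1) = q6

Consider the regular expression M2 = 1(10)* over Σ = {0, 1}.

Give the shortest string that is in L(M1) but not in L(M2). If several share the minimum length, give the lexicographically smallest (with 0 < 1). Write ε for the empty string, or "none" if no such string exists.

000

The string 000 is accepted by M1 but not by M2.
No shorter string lies in the difference, and 000 is the lexicographically first length-3 string in L(M1) \ L(M2).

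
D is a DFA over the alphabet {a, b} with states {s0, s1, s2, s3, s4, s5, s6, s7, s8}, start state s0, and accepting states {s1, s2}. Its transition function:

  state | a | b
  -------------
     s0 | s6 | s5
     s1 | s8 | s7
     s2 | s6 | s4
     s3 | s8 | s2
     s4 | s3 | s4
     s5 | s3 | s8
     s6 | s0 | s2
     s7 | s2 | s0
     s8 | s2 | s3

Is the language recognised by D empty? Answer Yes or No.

No

The string ab is accepted: the run s0 → s6 → s2 ends in the accepting state s2.
Since at least one string is accepted, L(D) is not empty.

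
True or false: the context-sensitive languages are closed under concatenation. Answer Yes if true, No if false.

With disjoint nonterminals (and terminals first replaced by fresh nonterminal copies so contexts cannot straddle the boundary), S → S₁S₂ added to two noncontracting grammars is noncontracting and generates L₁L₂; equivalently an LBA guesses the split point and checks each part in place.
So the context-sensitive languages are closed under concatenation.

Yes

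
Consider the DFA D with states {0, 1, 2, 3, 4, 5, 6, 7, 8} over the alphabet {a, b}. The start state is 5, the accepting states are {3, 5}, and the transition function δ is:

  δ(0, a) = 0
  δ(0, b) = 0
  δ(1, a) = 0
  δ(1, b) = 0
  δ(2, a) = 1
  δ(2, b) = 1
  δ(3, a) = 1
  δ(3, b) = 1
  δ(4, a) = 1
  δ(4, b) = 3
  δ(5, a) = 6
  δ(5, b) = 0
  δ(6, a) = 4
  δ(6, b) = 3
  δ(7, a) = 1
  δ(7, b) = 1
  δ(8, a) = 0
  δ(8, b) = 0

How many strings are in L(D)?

The useful subgraph on states {3, 4, 5, 6} is acyclic, so L(D) is finite; the longest accepting path visits 4 useful states, giving maximum string length 3.
Counting accepting paths from 5 by length: 1 of length 0, 1 of length 2, 1 of length 3. Total 3.

3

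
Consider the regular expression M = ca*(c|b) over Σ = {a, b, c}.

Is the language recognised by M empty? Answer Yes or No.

No

The string cb matches the expression, so it belongs to L(M).
Since L(M) contains at least one string, it is not empty.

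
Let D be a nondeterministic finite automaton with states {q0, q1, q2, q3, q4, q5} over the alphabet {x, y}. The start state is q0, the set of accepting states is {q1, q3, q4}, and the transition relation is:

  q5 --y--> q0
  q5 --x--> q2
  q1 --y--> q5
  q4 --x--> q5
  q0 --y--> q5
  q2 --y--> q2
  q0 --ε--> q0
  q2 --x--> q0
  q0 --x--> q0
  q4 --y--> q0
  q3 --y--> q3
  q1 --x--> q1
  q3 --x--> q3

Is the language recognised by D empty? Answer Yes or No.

Yes

The states reachable from the start state are {q0, q2, q5}.
None of the accepting states {q1, q3, q4} is reachable, so no string is accepted and L(D) = ∅.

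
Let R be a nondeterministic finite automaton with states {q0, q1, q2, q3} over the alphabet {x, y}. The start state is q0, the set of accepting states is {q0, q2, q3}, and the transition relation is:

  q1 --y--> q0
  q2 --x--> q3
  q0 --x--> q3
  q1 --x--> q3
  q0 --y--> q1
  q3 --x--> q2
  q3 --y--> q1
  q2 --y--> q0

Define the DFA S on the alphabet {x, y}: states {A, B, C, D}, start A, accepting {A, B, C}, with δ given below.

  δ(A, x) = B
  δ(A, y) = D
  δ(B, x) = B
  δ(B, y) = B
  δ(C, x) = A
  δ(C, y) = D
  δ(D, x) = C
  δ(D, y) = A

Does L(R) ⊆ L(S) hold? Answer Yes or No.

The string yxxy is in L(R) but not in L(S).
So L(R) ⊄ L(S).

No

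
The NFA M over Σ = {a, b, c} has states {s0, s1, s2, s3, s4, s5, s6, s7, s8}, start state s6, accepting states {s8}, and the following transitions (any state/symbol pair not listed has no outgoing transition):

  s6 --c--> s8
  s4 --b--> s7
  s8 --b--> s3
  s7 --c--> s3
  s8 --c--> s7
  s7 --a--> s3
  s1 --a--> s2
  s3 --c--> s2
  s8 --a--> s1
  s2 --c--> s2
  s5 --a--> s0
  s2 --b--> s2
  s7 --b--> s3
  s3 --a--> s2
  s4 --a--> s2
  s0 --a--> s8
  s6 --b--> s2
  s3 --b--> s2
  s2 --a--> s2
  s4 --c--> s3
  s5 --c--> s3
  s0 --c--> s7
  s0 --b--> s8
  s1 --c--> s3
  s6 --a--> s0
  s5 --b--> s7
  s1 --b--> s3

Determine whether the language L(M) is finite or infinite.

The useful states (reachable from s6 and able to reach an accepting state) are {s0, s6, s8}.
Restricted to these states the transition graph has no cycle, so every accepting path has bounded length and L is finite.

finite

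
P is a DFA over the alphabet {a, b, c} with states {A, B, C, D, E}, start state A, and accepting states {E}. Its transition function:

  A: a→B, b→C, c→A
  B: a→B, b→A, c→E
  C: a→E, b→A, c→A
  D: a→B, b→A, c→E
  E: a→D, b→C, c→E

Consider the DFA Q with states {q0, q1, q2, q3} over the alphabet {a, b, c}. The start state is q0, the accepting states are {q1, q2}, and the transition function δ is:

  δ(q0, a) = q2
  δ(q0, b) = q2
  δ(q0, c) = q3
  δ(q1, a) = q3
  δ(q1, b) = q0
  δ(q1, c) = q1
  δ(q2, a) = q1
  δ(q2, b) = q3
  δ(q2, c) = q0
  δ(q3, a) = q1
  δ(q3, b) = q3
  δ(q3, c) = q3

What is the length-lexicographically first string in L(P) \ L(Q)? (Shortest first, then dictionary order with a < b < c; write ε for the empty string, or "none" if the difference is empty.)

The string ac is accepted by P but not by Q.
No shorter string lies in the difference, and ac is the lexicographically first length-2 string in L(P) \ L(Q).

ac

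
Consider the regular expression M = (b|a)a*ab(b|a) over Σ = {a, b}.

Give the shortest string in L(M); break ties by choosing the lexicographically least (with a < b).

aaba

By inspection of the expression, no string of length less than 4 matches, and aaba is the lexicographically first match of length 4.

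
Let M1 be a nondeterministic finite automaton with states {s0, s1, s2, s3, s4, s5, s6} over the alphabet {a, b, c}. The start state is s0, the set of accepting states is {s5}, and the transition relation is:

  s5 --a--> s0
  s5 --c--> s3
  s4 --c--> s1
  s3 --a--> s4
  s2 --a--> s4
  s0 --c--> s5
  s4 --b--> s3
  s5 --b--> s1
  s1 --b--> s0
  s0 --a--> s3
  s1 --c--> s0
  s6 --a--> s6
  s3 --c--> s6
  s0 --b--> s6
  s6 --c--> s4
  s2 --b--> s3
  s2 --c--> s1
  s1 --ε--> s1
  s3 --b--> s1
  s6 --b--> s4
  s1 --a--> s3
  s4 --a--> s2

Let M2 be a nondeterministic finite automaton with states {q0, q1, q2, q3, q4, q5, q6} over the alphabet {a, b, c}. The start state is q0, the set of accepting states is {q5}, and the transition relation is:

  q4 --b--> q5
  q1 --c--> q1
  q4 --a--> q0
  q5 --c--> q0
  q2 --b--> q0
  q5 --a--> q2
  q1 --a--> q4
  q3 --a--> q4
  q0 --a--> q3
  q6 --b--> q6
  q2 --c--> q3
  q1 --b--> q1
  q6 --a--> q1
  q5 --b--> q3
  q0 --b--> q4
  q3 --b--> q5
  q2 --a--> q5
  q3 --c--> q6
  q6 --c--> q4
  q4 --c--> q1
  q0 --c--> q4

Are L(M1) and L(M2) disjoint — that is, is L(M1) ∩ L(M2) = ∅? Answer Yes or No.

Yes

Exploring the product automaton M1 × M2 from the start pair (s0, q0), following both machines on each input symbol, reaches 43 state pairs: (s0, q0), (s3, q3), (s6, q4), (s5, q4), (s4, q4), (s1, q5), (s6, q6), (s6, q0), (s4, q5), (s4, q1), (s3, q1), (s2, q0), (s3, q5), (s1, q1), (s3, q2), (s0, q3), (s6, q1), (s4, q6), (s6, q3), (s2, q2), (s1, q0), (s2, q4), (s4, q3), (s3, q4), (s1, q4), (s4, q2), (s1, q3), (s0, q1), (s6, q5), (s5, q6), (s2, q1), (s3, q6), (s3, q0), (s0, q4), (s4, q0), (s1, q6), (s0, q5), (s2, q5), (s0, q6), (s5, q1), (s6, q2), (s2, q3), (s5, q0).
M1 accepts in {s5} and M2 accepts in {q5}; no reachable pair has both components accepting, so no string drives both machines to acceptance simultaneously and L(M1) ∩ L(M2) = ∅.
So no string is accepted by both, and the intersection is empty.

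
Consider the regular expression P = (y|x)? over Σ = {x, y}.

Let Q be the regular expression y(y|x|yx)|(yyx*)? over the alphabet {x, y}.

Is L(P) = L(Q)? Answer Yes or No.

The string x is accepted by P but rejected by Q.
So L(P) ≠ L(Q).

No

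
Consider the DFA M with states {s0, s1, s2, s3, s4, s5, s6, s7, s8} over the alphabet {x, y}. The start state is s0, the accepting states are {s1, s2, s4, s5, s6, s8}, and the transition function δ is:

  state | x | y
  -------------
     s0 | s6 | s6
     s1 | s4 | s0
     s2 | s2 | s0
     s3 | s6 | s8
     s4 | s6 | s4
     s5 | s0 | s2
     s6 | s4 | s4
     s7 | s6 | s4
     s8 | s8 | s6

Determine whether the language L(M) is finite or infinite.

infinite

State s4 is reachable from the start and can reach an accepting state, and it lies on the cycle s4 → s4.
Traversing that cycle any number of times yields accepted strings of unbounded length, so the language is infinite.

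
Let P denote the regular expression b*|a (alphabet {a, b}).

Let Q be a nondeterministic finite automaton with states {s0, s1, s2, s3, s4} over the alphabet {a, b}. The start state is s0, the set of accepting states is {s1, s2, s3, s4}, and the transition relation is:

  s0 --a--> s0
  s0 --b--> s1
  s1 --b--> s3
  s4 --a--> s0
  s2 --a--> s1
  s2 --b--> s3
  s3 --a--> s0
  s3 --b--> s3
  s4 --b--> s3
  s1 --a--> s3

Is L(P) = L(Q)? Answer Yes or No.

No

The empty string ε is accepted by P but rejected by Q.
So L(P) ≠ L(Q).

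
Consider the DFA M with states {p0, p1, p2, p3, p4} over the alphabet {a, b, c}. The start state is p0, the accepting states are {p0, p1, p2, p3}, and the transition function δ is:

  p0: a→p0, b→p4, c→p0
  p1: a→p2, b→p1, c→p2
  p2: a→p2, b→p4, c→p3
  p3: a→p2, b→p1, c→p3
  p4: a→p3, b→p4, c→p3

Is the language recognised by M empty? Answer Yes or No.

The empty string ε is accepted: the run p0 ends in the accepting state p0.
Since at least one string is accepted, L(M) is not empty.

No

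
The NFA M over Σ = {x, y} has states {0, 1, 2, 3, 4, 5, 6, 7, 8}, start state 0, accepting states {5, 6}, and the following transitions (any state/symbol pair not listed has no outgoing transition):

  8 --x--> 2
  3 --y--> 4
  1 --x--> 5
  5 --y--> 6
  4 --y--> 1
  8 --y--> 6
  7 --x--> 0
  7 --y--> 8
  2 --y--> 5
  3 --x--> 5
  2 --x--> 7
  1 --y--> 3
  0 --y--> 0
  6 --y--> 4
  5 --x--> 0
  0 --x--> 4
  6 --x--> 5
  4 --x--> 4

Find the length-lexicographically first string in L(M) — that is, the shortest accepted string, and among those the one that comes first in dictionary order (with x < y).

A breadth-first search from 0 reaches an accepting state first via the path 0 → 4 → 1 → 5 on input xyx.
No string of length < 3 is accepted (BFS exhausts all shorter strings without reaching an accepting state), and xyx is the lexicographically least accepting string of length 3.

xyx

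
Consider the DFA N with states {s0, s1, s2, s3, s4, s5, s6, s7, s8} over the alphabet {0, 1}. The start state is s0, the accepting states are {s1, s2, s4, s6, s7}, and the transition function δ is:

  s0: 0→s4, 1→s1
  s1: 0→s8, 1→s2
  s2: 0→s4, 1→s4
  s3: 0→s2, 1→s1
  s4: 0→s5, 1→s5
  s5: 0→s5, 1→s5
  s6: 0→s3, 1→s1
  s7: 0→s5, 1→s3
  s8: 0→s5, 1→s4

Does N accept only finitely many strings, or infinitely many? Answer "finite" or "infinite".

The useful states (reachable from s0 and able to reach an accepting state) are {s0, s1, s2, s4, s8}.
Restricted to these states the transition graph has no cycle, so every accepting path has bounded length and L is finite.

finite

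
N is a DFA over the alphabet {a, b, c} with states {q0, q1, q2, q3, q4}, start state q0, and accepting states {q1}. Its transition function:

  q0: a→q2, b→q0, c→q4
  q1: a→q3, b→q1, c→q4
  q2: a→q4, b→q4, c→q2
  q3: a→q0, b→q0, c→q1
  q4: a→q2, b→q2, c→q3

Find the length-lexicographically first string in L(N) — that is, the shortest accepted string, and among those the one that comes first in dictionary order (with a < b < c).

ccc

A breadth-first search from q0 reaches an accepting state first via the path q0 → q4 → q3 → q1 on input ccc.
No string of length < 3 is accepted (BFS exhausts all shorter strings without reaching an accepting state), and ccc is the lexicographically least accepting string of length 3.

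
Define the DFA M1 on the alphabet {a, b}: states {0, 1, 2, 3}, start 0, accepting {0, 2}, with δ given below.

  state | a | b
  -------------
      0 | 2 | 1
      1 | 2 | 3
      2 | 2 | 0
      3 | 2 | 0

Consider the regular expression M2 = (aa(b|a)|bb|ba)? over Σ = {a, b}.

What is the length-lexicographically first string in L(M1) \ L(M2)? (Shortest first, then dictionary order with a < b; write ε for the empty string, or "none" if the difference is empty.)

a

The string a is accepted by M1 but not by M2.
No shorter string lies in the difference, and a is the lexicographically first length-1 string in L(M1) \ L(M2).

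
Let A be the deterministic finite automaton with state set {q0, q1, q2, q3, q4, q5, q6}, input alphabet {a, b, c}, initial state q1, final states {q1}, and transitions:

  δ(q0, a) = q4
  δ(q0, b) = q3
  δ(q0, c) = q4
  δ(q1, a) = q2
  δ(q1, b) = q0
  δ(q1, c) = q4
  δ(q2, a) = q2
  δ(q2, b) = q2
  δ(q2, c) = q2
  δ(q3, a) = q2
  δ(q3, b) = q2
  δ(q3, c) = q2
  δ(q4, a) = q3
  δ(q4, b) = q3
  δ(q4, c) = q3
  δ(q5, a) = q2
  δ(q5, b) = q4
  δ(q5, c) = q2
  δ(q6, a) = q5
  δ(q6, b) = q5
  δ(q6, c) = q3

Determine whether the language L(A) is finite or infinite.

The useful states (reachable from q1 and able to reach an accepting state) are {q1}.
Restricted to these states the transition graph has no cycle, so every accepting path has bounded length and L is finite.

finite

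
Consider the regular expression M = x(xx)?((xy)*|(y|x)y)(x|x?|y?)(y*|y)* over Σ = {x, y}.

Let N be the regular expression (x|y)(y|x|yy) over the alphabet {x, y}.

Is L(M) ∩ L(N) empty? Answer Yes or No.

The string xx is accepted by both M and N.
Hence L(M) ∩ L(N) ≠ ∅.

No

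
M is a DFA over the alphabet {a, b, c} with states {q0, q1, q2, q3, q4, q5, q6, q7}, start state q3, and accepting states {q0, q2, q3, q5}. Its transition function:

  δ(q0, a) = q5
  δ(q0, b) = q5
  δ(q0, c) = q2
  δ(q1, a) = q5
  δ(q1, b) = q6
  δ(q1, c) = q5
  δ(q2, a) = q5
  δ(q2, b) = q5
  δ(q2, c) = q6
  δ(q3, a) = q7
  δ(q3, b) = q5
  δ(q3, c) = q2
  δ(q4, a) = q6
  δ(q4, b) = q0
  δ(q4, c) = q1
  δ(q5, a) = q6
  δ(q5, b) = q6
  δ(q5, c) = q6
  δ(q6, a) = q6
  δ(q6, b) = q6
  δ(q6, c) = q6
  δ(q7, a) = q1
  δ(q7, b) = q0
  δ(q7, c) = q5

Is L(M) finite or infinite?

The useful states (reachable from q3 and able to reach an accepting state) are {q0, q1, q2, q3, q5, q7}.
Restricted to these states the transition graph has no cycle, so every accepting path has bounded length and L is finite.

finite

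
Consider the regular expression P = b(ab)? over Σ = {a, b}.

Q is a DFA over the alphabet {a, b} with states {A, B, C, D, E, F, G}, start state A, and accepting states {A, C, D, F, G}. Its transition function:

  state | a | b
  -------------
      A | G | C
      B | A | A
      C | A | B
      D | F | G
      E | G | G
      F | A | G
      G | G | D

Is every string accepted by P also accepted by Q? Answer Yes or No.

Yes

Converting the expression P to a DFA (subset construction, then merging equivalent states) gives the minimal DFA with states {p0, p1, p2, p3, p4}, start state p0, accepting states {p2, p4} and transitions p0: a→p1, b→p2; p1: a→p1, b→p1; p2: a→p3, b→p1; p3: a→p1, b→p4; p4: a→p1, b→p1.
Exploring the product automaton P × Q from the start pair (p0, A), following both machines on each input symbol, reaches 10 state pairs: (p0, A), (p1, G), (p2, C), (p1, D), (p3, A), (p1, B), (p1, F), (p4, C), (p1, A), (p1, C).
P accepts in {p2, p4} and Q accepts in {A, C, D, F, G}. The reachable pairs whose P-component is accepting are (p2, C), (p4, C); in each of them the Q-component is accepting too, so the product for L(P) \ L(Q) (P-component accepting, Q-component rejecting) has no reachable accepting pair and the difference is empty.
Hence every string in L(P) is also in L(Q).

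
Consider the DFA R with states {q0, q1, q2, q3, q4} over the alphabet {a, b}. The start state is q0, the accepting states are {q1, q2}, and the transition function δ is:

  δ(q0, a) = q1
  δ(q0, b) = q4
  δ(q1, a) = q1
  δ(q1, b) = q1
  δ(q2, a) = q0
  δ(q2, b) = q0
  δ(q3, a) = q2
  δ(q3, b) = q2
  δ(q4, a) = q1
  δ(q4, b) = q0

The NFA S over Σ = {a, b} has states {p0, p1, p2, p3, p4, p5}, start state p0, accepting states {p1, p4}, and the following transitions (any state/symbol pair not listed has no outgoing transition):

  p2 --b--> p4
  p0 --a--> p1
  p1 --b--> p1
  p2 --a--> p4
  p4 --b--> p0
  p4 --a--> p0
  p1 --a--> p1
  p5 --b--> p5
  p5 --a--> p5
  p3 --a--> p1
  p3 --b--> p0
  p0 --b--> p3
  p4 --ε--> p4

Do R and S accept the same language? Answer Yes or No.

Exploring the product automaton R × S from the start pair (q0, p0), following both machines on each input symbol, reaches 3 state pairs: (q0, p0), (q1, p1), (q4, p3).
R accepts in {q1, q2} and S accepts in {p1, p4}. In every reachable pair the two components are either both accepting — (q1, p1) — or both non-accepting, so no string is accepted by exactly one of the machines: L(R) \ L(S) and L(S) \ L(R) are both empty.
Hence every string is accepted by R iff it is accepted by S, and the two languages coincide.

Yes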